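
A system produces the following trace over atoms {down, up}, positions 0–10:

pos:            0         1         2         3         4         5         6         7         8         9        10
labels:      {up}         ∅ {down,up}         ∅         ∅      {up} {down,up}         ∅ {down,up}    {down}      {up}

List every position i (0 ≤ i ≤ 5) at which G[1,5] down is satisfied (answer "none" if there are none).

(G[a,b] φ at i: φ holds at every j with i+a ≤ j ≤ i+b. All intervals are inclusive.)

none

Evaluate at each i in [0,5]:
  i=0: ✗ (fails at j=1)
  i=1: ✗ (fails at j=3)
  i=2: ✗ (fails at j=3)
  i=3: ✗ (fails at j=4)
  i=4: ✗ (fails at j=5)
  i=5: ✗ (fails at j=7)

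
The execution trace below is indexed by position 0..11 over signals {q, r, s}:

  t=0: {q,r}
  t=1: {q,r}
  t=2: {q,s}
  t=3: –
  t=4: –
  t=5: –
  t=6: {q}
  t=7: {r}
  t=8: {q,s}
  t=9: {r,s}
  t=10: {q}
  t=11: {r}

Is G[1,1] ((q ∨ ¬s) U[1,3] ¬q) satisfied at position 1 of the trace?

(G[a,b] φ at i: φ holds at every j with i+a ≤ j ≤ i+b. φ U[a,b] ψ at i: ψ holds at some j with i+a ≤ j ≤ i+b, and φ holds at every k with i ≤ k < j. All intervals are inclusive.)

Holds

Check ((q ∨ ¬s) U[1,3] ¬q) at every j in [2,2]:
  j=2: holds
All positions satisfy it → formula holds.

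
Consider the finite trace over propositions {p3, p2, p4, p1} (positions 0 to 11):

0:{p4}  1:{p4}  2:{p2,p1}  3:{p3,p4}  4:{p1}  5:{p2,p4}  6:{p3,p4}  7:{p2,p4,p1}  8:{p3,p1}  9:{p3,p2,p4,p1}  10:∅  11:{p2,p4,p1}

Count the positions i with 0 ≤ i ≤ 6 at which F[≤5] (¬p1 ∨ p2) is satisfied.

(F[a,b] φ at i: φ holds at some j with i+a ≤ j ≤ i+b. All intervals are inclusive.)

7

Evaluate at each i in [0,6]:
  i=0: ✓ (witness j=0)
  i=1: ✓ (witness j=1)
  i=2: ✓ (witness j=2)
  i=3: ✓ (witness j=3)
  i=4: ✓ (witness j=5)
  i=5: ✓ (witness j=5)
  i=6: ✓ (witness j=6)
Positions where it holds: {0, 1, 2, 3, 4, 5, 6} → 7.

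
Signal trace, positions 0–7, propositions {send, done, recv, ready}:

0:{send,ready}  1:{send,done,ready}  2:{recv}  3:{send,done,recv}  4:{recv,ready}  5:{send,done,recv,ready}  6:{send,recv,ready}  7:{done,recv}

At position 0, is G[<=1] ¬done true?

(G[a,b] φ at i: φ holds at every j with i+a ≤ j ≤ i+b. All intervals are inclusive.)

Does not hold

Check ¬done at every j in [0,1]:
  j=0: true
  j=1: false
Fails at j=1 → formula fails.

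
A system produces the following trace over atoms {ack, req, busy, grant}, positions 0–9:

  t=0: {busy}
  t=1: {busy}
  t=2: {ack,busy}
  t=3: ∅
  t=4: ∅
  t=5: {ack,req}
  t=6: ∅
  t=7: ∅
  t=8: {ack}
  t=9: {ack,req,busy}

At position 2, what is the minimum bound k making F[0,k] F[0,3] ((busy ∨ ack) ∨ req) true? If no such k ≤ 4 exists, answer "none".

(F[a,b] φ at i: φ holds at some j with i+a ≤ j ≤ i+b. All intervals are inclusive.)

0

Scan j = 2,3,… for F[0,3] ((busy ∨ ack) ∨ req):
  j=2: holds
First hit at j=2, so smallest k = 2-2 = 0.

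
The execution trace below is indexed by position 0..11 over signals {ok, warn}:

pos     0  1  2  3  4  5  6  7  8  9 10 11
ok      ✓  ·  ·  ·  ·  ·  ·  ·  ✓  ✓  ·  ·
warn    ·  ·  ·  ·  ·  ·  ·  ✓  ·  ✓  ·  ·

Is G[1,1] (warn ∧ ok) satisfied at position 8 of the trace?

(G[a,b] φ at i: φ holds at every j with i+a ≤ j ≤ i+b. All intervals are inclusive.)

Check (warn ∧ ok) at every j in [9,9]:
  j=9: true
All positions satisfy it → formula holds.

True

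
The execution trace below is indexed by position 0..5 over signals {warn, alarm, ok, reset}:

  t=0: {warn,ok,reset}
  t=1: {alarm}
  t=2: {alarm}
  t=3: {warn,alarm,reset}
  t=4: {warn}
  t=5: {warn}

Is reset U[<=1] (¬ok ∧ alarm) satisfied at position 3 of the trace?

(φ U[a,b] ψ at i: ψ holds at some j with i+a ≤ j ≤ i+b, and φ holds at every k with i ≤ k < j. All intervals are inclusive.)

Need some j in [3,4] with (¬ok ∧ alarm), and reset at every k in [3,j-1].
  j=3: (¬ok ∧ alarm) holds; no prefix to check → satisfied.

Yes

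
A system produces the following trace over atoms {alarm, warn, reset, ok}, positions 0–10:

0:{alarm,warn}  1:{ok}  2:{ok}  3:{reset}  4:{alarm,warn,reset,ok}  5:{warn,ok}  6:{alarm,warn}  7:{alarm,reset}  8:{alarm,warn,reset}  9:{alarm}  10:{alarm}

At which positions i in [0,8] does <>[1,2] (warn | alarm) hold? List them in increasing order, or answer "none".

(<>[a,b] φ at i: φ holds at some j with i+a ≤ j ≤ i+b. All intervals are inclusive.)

2, 3, 4, 5, 6, 7, 8

Evaluate at each i in [0,8]:
  i=0: ✗ (none in [1,2])
  i=1: ✗ (none in [2,3])
  i=2: ✓ (witness j=4)
  i=3: ✓ (witness j=4)
  i=4: ✓ (witness j=5)
  i=5: ✓ (witness j=6)
  i=6: ✓ (witness j=7)
  i=7: ✓ (witness j=8)
  i=8: ✓ (witness j=9)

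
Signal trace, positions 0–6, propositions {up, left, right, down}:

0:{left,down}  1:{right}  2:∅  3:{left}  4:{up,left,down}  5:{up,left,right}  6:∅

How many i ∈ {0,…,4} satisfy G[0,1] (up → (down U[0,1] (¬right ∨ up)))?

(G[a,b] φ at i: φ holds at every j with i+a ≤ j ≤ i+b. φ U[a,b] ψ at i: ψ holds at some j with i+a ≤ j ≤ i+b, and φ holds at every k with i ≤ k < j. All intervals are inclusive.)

5

Evaluate at each i in [0,4]:
  i=0: ✓ (all of [0,1])
  i=1: ✓ (all of [1,2])
  i=2: ✓ (all of [2,3])
  i=3: ✓ (all of [3,4])
  i=4: ✓ (all of [4,5])
Positions where it holds: {0, 1, 2, 3, 4} → 5.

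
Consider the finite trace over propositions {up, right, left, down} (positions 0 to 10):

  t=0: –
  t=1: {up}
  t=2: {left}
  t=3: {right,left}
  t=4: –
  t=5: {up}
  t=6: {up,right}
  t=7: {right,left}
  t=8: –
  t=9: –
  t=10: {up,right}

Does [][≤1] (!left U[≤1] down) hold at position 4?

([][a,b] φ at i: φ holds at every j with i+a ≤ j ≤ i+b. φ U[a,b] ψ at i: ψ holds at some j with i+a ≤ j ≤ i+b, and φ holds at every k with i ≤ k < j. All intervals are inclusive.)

No

Check (!left U[≤1] down) at every j in [4,5]:
  j=4: fails
  j=5: fails
Fails at j=4 → formula fails.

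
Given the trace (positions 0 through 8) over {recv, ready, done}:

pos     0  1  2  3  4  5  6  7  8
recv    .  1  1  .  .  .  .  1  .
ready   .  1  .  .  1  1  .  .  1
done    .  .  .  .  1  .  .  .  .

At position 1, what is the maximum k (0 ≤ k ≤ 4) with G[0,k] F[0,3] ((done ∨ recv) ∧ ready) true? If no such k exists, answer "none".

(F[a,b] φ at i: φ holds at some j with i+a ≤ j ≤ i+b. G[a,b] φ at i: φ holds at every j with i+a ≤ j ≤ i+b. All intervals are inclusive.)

F[0,3] ((done ∨ recv) ∧ ready) must hold from j=1 onward; find where it first fails.
  j=1: holds
  j=2: holds
  j=3: holds
  j=4: holds
  j=5: fails
Holds on [1,4], so largest k = 3.

3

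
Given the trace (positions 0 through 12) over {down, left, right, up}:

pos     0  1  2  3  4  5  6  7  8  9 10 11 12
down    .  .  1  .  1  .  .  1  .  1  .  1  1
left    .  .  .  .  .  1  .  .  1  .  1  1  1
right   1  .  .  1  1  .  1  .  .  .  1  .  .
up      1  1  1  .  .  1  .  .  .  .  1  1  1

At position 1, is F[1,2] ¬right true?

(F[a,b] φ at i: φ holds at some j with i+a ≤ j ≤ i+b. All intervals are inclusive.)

Check ¬right at each j in [2,3]:
  j=2: true
  j=3: false
Found at j=2 → formula holds.

Yes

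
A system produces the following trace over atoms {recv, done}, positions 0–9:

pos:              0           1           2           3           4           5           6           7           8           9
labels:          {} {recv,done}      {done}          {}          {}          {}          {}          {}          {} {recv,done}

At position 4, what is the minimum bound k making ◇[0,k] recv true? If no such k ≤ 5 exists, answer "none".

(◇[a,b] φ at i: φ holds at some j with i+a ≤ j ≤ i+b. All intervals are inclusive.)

Scan j = 4,5,… for recv:
  j=4: fails
  j=5: fails
  j=6: fails
  j=7: fails
  j=8: fails
  j=9: holds
First hit at j=9, so smallest k = 9-4 = 5.

5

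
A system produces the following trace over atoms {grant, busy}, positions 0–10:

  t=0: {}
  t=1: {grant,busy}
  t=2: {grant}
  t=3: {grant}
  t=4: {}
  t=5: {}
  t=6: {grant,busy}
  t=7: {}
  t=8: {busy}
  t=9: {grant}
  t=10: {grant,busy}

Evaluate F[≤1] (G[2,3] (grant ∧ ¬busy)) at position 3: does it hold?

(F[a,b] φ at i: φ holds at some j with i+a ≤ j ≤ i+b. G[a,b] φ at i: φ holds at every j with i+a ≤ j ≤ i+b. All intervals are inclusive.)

Check G[2,3] (grant ∧ ¬busy) at each j in [3,4]:
  j=3: fails at 5
  j=4: fails at 6
No position in the window satisfies it → formula fails.

Does not hold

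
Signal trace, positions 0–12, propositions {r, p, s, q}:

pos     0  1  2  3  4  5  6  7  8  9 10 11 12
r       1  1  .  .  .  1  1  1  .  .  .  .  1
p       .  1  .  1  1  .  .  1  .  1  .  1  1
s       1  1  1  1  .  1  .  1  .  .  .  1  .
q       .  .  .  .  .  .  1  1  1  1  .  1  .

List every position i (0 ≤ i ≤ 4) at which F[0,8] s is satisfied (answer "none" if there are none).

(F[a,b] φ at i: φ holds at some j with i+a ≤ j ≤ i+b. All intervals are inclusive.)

Evaluate at each i in [0,4]:
  i=0: ✓ (witness j=0)
  i=1: ✓ (witness j=1)
  i=2: ✓ (witness j=2)
  i=3: ✓ (witness j=3)
  i=4: ✓ (witness j=5)

0, 1, 2, 3, 4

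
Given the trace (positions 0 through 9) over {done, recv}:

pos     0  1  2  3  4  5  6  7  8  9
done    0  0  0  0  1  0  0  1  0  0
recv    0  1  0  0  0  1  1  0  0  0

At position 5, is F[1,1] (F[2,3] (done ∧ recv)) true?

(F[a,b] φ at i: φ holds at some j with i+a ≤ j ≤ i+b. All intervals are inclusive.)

Does not hold

Check F[2,3] (done ∧ recv) at each j in [6,6]:
  j=6: fails (none in [8,9])
No position in the window satisfies it → formula fails.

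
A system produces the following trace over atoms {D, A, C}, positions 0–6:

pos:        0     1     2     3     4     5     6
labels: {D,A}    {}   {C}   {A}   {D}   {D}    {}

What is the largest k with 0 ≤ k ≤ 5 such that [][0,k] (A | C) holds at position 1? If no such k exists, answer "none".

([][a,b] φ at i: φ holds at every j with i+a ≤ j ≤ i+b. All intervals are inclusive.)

none

(A | C) must hold from j=1 onward; find where it first fails.
  j=1: fails → no k works.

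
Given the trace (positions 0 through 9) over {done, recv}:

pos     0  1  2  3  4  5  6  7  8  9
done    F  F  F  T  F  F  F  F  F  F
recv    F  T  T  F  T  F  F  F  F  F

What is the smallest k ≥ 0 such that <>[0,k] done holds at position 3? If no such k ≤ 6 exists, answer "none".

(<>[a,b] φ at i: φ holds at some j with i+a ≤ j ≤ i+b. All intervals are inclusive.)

0

Scan j = 3,4,… for done:
  j=3: holds
First hit at j=3, so smallest k = 3-3 = 0.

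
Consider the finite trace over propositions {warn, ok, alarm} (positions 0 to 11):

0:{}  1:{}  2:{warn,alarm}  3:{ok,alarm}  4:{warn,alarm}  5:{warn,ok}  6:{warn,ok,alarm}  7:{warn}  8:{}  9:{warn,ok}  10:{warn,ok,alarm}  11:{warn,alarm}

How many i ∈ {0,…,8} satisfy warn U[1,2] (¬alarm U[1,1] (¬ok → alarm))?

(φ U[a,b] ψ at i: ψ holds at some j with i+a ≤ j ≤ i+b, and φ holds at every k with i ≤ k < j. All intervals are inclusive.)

Evaluate at each i in [0,8]:
  i=0: ✗ (lhs fails at k=0 before rhs at j=1)
  i=1: ✗ (no rhs in [2,3])
  i=2: ✗ (no rhs in [3,4])
  i=3: ✗ (lhs fails at k=3 before rhs at j=5)
  i=4: ✓ (rhs at j=5; lhs holds on [4,4])
  i=5: ✗ (no rhs in [6,7])
  i=6: ✓ (rhs at j=8; lhs holds on [6,7])
  i=7: ✓ (rhs at j=8; lhs holds on [7,7])
  i=8: ✗ (lhs fails at k=8 before rhs at j=9)
Positions where it holds: {4, 6, 7} → 3.

3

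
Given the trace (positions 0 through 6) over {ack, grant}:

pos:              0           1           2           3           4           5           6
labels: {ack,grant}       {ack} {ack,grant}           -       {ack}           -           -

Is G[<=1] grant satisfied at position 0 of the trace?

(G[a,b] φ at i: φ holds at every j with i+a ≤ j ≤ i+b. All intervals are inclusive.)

Check grant at every j in [0,1]:
  j=0: true
  j=1: false
Fails at j=1 → formula fails.

Does not hold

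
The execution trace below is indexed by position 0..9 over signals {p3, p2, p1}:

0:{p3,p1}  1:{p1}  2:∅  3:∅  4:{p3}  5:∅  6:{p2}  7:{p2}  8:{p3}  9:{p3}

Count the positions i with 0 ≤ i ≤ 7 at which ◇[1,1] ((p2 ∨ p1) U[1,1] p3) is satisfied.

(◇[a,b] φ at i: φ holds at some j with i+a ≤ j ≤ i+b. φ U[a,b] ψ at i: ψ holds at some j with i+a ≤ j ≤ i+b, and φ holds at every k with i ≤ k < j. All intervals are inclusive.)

1

Evaluate at each i in [0,7]:
  i=0: ✗ (none in [1,1])
  i=1: ✗ (none in [2,2])
  i=2: ✗ (none in [3,3])
  i=3: ✗ (none in [4,4])
  i=4: ✗ (none in [5,5])
  i=5: ✗ (none in [6,6])
  i=6: ✓ (witness j=7)
  i=7: ✗ (none in [8,8])
Positions where it holds: {6} → 1.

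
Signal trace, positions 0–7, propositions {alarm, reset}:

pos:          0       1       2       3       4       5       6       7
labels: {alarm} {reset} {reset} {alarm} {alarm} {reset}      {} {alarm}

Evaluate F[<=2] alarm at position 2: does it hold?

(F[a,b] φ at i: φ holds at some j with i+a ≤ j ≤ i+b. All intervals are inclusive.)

Check alarm at each j in [2,4]:
  j=2: false
  j=3: true
  j=4: true
Found at j=3 → formula holds.

Yes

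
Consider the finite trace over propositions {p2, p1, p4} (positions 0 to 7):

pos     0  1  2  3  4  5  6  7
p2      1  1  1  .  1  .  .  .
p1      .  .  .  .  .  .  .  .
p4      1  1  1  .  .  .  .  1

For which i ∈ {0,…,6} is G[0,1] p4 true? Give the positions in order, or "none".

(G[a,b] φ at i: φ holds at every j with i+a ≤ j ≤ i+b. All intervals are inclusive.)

Evaluate at each i in [0,6]:
  i=0: ✓ (all of [0,1])
  i=1: ✓ (all of [1,2])
  i=2: ✗ (fails at j=3)
  i=3: ✗ (fails at j=3)
  i=4: ✗ (fails at j=4)
  i=5: ✗ (fails at j=5)
  i=6: ✗ (fails at j=6)

0, 1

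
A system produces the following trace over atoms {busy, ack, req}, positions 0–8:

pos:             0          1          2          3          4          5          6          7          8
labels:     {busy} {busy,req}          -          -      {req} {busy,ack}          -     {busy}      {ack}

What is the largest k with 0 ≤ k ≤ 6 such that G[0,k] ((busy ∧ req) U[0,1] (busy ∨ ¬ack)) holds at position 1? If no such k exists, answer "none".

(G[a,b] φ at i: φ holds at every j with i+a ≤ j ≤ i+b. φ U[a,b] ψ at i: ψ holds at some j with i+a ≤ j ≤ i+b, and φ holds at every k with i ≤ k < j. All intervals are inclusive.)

((busy ∧ req) U[0,1] (busy ∨ ¬ack)) must hold from j=1 onward; find where it first fails.
  j=1: holds
  j=2: holds
  j=3: holds
  j=4: holds
  j=5: holds
  j=6: holds
  j=7: holds
Holds through j=7; largest k = 6.

6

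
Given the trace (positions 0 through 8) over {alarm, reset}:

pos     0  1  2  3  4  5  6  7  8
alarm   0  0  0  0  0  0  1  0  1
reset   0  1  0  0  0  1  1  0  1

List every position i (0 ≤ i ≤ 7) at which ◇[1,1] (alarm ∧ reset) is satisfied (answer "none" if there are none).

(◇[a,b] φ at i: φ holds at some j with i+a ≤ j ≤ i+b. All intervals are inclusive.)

Evaluate at each i in [0,7]:
  i=0: ✗ (none in [1,1])
  i=1: ✗ (none in [2,2])
  i=2: ✗ (none in [3,3])
  i=3: ✗ (none in [4,4])
  i=4: ✗ (none in [5,5])
  i=5: ✓ (witness j=6)
  i=6: ✗ (none in [7,7])
  i=7: ✓ (witness j=8)

5, 7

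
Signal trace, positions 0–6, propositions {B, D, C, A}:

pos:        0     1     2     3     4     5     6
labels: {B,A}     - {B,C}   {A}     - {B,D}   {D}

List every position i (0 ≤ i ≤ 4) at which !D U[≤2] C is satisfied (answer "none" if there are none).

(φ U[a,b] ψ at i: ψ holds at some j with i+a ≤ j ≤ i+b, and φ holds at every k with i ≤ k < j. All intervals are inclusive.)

0, 1, 2

Evaluate at each i in [0,4]:
  i=0: ✓ (rhs at j=2; lhs holds on [0,1])
  i=1: ✓ (rhs at j=2; lhs holds on [1,1])
  i=2: ✓ (rhs at j=2)
  i=3: ✗ (no rhs in [3,5])
  i=4: ✗ (no rhs in [4,6])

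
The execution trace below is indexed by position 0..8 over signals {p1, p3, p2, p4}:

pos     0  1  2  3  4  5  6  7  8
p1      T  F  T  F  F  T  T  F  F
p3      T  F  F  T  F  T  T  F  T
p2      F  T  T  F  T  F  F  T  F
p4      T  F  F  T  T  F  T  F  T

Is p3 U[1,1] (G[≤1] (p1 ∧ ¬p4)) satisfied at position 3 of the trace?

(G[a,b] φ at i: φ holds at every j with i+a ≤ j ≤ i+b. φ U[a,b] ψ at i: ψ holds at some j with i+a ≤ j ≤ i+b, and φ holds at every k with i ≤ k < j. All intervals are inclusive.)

Need some j in [4,4] with G[≤1] (p1 ∧ ¬p4), and p3 at every k in [3,j-1].
  j=4: G[≤1] (p1 ∧ ¬p4) — fails at 4.
No j in the window works → until fails.

Does not hold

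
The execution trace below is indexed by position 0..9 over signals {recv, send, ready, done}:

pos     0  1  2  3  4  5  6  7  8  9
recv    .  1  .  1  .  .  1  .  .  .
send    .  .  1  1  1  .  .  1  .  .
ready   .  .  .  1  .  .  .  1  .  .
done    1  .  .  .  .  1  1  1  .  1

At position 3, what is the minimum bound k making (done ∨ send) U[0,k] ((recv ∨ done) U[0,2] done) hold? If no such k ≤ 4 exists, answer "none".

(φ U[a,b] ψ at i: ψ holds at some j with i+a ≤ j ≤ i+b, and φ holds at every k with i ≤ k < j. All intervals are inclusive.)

2

Need earliest j ≥ 3 with ((recv ∨ done) U[0,2] done), and (done ∨ send) at every k in [3,j-1].
  j=3: rhs fails.
  j=4: rhs fails.
  j=5: rhs holds; lhs holds on [3,4]. k = 2.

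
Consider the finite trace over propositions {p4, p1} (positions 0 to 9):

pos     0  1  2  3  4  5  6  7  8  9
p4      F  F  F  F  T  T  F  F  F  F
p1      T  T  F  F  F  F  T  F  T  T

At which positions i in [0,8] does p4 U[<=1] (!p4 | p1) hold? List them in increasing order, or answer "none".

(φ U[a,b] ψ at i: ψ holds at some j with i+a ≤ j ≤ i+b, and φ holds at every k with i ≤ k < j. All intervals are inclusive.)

Evaluate at each i in [0,8]:
  i=0: ✓ (rhs at j=0)
  i=1: ✓ (rhs at j=1)
  i=2: ✓ (rhs at j=2)
  i=3: ✓ (rhs at j=3)
  i=4: ✗ (no rhs in [4,5])
  i=5: ✓ (rhs at j=6; lhs holds on [5,5])
  i=6: ✓ (rhs at j=6)
  i=7: ✓ (rhs at j=7)
  i=8: ✓ (rhs at j=8)

0, 1, 2, 3, 5, 6, 7, 8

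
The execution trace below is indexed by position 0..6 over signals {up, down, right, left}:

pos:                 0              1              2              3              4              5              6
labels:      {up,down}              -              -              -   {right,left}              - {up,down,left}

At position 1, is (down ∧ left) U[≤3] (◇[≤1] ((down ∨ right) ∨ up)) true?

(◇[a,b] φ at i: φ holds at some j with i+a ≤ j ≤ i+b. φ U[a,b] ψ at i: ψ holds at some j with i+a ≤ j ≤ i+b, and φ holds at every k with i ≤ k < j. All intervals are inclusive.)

Need some j in [1,4] with ◇[≤1] ((down ∨ right) ∨ up), and (down ∧ left) at every k in [1,j-1].
  j=1: ◇[≤1] ((down ∨ right) ∨ up) — fails (none in [1,2]).
  j=2: ◇[≤1] ((down ∨ right) ∨ up) — fails (none in [2,3]).
  j=3: ◇[≤1] ((down ∨ right) ∨ up) holds, but (down ∧ left) fails at k=1 → not this j.
  j=4: ◇[≤1] ((down ∨ right) ∨ up) holds, but (down ∧ left) fails at k=1 → not this j.
No j in the window works → until fails.

Does not hold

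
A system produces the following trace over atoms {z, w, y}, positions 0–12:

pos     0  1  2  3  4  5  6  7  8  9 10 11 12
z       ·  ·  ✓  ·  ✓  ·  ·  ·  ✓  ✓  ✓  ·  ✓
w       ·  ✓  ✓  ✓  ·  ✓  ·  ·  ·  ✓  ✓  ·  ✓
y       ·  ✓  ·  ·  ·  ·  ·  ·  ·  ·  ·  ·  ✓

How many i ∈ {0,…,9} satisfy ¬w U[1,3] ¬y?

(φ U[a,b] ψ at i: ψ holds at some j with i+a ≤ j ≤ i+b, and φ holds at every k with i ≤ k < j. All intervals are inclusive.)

4

Evaluate at each i in [0,9]:
  i=0: ✗ (lhs fails at k=1 before rhs at j=2)
  i=1: ✗ (lhs fails at k=1 before rhs at j=2)
  i=2: ✗ (lhs fails at k=2 before rhs at j=3)
  i=3: ✗ (lhs fails at k=3 before rhs at j=4)
  i=4: ✓ (rhs at j=5; lhs holds on [4,4])
  i=5: ✗ (lhs fails at k=5 before rhs at j=6)
  i=6: ✓ (rhs at j=7; lhs holds on [6,6])
  i=7: ✓ (rhs at j=8; lhs holds on [7,7])
  i=8: ✓ (rhs at j=9; lhs holds on [8,8])
  i=9: ✗ (lhs fails at k=9 before rhs at j=10)
Positions where it holds: {4, 6, 7, 8} → 4.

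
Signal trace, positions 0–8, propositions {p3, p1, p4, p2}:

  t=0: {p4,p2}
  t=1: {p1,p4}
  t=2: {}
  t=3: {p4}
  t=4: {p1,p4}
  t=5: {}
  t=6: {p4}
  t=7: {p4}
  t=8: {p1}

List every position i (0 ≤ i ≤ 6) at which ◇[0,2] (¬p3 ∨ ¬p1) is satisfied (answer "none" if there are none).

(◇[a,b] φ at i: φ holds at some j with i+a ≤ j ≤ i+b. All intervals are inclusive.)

Evaluate at each i in [0,6]:
  i=0: ✓ (witness j=0)
  i=1: ✓ (witness j=1)
  i=2: ✓ (witness j=2)
  i=3: ✓ (witness j=3)
  i=4: ✓ (witness j=4)
  i=5: ✓ (witness j=5)
  i=6: ✓ (witness j=6)

0, 1, 2, 3, 4, 5, 6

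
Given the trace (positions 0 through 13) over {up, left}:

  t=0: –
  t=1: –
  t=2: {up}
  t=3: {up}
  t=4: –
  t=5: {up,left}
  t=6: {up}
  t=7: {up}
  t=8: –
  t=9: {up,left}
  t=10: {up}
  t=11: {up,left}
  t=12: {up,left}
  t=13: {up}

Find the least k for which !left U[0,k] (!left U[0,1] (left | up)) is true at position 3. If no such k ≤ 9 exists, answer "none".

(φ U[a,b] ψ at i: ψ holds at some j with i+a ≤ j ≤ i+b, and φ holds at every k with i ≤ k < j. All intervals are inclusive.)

Need earliest j ≥ 3 with (!left U[0,1] (left | up)), and !left at every k in [3,j-1].
  j=3: rhs holds (empty prefix). k = 0.

0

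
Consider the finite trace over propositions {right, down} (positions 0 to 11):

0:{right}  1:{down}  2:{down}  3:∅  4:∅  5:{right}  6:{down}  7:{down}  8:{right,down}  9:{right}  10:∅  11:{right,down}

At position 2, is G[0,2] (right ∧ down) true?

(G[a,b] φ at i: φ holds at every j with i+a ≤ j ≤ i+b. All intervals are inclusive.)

False

Check (right ∧ down) at every j in [2,4]:
  j=2: false
  j=3: false
  j=4: false
Fails at j=2 → formula fails.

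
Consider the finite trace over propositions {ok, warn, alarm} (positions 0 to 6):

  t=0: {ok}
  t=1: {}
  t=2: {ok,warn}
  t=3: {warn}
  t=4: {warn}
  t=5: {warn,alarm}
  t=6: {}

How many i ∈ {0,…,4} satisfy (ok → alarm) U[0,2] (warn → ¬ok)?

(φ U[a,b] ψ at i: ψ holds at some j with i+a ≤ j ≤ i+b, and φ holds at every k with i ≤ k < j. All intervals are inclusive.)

4

Evaluate at each i in [0,4]:
  i=0: ✓ (rhs at j=0)
  i=1: ✓ (rhs at j=1)
  i=2: ✗ (lhs fails at k=2 before rhs at j=3)
  i=3: ✓ (rhs at j=3)
  i=4: ✓ (rhs at j=4)
Positions where it holds: {0, 1, 3, 4} → 4.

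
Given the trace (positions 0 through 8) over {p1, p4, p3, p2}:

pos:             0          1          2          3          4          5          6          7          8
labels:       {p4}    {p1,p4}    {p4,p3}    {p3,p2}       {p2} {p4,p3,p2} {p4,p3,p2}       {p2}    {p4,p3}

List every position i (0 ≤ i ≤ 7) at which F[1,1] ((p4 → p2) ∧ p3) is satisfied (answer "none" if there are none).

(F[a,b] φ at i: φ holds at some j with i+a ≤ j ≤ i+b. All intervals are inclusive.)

2, 4, 5

Evaluate at each i in [0,7]:
  i=0: ✗ (none in [1,1])
  i=1: ✗ (none in [2,2])
  i=2: ✓ (witness j=3)
  i=3: ✗ (none in [4,4])
  i=4: ✓ (witness j=5)
  i=5: ✓ (witness j=6)
  i=6: ✗ (none in [7,7])
  i=7: ✗ (none in [8,8])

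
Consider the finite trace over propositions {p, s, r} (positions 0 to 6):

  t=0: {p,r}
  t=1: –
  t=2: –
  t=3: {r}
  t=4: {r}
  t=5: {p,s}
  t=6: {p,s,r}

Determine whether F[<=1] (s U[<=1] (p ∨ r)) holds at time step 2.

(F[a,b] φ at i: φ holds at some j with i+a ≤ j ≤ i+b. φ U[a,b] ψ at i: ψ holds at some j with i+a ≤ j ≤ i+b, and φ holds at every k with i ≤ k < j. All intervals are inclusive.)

Check (s U[<=1] (p ∨ r)) at each j in [2,3]:
  j=2: fails
  j=3: holds
Found at j=3 → formula holds.

Yes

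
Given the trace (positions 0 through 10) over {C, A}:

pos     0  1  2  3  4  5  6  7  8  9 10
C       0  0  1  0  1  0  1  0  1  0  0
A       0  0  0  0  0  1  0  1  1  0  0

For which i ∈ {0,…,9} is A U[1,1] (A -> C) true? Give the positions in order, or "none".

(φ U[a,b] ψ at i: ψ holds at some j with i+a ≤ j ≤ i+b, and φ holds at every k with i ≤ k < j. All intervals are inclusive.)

Evaluate at each i in [0,9]:
  i=0: ✗ (lhs fails at k=0 before rhs at j=1)
  i=1: ✗ (lhs fails at k=1 before rhs at j=2)
  i=2: ✗ (lhs fails at k=2 before rhs at j=3)
  i=3: ✗ (lhs fails at k=3 before rhs at j=4)
  i=4: ✗ (no rhs in [5,5])
  i=5: ✓ (rhs at j=6; lhs holds on [5,5])
  i=6: ✗ (no rhs in [7,7])
  i=7: ✓ (rhs at j=8; lhs holds on [7,7])
  i=8: ✓ (rhs at j=9; lhs holds on [8,8])
  i=9: ✗ (lhs fails at k=9 before rhs at j=10)

5, 7, 8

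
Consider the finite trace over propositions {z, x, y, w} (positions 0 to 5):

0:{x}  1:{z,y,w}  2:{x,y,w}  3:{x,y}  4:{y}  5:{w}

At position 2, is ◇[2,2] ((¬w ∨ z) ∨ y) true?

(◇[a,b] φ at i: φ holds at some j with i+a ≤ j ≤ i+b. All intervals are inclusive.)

Holds

Check ((¬w ∨ z) ∨ y) at each j in [4,4]:
  j=4: true
Found at j=4 → formula holds.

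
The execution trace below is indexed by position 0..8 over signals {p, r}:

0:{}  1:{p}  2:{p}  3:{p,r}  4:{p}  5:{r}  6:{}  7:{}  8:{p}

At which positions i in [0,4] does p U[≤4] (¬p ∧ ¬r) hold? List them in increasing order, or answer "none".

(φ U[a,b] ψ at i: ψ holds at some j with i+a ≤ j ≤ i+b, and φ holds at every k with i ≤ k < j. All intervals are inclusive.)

0

Evaluate at each i in [0,4]:
  i=0: ✓ (rhs at j=0)
  i=1: ✗ (no rhs in [1,5])
  i=2: ✗ (lhs fails at k=5 before rhs at j=6)
  i=3: ✗ (lhs fails at k=5 before rhs at j=6)
  i=4: ✗ (lhs fails at k=5 before rhs at j=6)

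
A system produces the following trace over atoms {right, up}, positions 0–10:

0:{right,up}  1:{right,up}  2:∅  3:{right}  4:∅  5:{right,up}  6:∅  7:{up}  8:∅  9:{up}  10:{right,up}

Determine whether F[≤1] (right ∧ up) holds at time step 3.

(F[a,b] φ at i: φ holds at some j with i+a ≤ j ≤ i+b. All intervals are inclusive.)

Check (right ∧ up) at each j in [3,4]:
  j=3: false
  j=4: false
No position in the window satisfies it → formula fails.

False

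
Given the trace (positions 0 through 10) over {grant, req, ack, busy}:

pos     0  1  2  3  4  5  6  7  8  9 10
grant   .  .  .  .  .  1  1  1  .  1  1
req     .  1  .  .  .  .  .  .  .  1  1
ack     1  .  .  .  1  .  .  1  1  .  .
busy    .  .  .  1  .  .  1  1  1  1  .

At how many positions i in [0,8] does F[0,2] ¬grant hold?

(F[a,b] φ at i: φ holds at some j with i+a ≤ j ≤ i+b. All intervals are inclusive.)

8

Evaluate at each i in [0,8]:
  i=0: ✓ (witness j=0)
  i=1: ✓ (witness j=1)
  i=2: ✓ (witness j=2)
  i=3: ✓ (witness j=3)
  i=4: ✓ (witness j=4)
  i=5: ✗ (none in [5,7])
  i=6: ✓ (witness j=8)
  i=7: ✓ (witness j=8)
  i=8: ✓ (witness j=8)
Positions where it holds: {0, 1, 2, 3, 4, 6, 7, 8} → 8.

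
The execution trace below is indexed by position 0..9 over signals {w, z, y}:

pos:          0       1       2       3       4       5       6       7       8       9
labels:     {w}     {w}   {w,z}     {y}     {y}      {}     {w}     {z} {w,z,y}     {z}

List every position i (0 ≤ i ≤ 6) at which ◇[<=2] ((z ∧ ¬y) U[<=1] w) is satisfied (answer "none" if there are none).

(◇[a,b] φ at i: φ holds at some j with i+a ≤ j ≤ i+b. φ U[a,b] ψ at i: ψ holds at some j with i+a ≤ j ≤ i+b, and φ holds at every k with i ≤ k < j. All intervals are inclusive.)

0, 1, 2, 4, 5, 6

Evaluate at each i in [0,6]:
  i=0: ✓ (witness j=0)
  i=1: ✓ (witness j=1)
  i=2: ✓ (witness j=2)
  i=3: ✗ (none in [3,5])
  i=4: ✓ (witness j=6)
  i=5: ✓ (witness j=6)
  i=6: ✓ (witness j=6)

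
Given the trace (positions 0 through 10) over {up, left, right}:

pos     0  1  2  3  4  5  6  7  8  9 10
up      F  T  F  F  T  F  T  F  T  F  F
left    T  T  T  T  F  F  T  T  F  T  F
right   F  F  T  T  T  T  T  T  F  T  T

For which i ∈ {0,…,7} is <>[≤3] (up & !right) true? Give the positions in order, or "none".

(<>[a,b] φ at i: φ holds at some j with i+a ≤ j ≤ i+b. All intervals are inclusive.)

0, 1, 5, 6, 7

Evaluate at each i in [0,7]:
  i=0: ✓ (witness j=1)
  i=1: ✓ (witness j=1)
  i=2: ✗ (none in [2,5])
  i=3: ✗ (none in [3,6])
  i=4: ✗ (none in [4,7])
  i=5: ✓ (witness j=8)
  i=6: ✓ (witness j=8)
  i=7: ✓ (witness j=8)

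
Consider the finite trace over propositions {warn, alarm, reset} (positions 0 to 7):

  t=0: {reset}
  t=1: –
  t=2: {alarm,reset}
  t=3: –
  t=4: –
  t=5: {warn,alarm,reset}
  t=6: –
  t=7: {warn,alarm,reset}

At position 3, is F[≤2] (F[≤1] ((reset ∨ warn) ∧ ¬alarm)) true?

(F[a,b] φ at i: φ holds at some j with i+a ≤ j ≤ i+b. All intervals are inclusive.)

Does not hold

Check F[≤1] ((reset ∨ warn) ∧ ¬alarm) at each j in [3,5]:
  j=3: fails (none in [3,4])
  j=4: fails (none in [4,5])
  j=5: fails (none in [5,6])
No position in the window satisfies it → formula fails.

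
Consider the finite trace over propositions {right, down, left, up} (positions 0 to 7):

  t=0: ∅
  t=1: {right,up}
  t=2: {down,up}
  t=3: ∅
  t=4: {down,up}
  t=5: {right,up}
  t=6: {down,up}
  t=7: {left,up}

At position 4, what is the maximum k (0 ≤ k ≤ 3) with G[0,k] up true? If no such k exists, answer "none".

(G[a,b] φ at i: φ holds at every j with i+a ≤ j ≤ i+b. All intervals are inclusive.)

3

up must hold from j=4 onward; find where it first fails.
  j=4: holds
  j=5: holds
  j=6: holds
  j=7: holds
Holds through j=7; largest k = 3.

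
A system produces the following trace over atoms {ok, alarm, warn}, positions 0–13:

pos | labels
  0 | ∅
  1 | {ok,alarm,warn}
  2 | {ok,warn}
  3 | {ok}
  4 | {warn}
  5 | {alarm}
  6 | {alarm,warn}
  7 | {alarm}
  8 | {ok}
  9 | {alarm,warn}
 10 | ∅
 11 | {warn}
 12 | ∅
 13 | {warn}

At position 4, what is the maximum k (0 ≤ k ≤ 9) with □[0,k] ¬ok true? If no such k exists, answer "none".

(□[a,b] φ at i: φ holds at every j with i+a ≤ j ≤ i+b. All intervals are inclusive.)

¬ok must hold from j=4 onward; find where it first fails.
  j=4: holds
  j=5: holds
  j=6: holds
  j=7: holds
  j=8: fails
Holds on [4,7], so largest k = 3.

3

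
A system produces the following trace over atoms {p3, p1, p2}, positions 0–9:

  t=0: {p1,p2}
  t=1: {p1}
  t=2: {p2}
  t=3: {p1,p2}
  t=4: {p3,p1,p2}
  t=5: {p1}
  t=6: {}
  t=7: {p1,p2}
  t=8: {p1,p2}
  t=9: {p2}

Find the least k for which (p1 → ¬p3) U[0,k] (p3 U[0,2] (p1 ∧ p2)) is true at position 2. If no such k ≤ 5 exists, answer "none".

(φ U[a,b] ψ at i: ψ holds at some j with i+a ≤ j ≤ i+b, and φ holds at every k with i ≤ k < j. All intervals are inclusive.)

1

Need earliest j ≥ 2 with (p3 U[0,2] (p1 ∧ p2)), and (p1 → ¬p3) at every k in [2,j-1].
  j=2: rhs fails.
  j=3: rhs holds; lhs holds on [2,2]. k = 1.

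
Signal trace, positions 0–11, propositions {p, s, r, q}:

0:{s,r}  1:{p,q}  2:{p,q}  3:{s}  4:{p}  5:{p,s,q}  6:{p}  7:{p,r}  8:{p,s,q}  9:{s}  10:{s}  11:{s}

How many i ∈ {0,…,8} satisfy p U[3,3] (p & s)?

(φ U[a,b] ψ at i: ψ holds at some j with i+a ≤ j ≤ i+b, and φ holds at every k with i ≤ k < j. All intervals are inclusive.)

Evaluate at each i in [0,8]:
  i=0: ✗ (no rhs in [3,3])
  i=1: ✗ (no rhs in [4,4])
  i=2: ✗ (lhs fails at k=3 before rhs at j=5)
  i=3: ✗ (no rhs in [6,6])
  i=4: ✗ (no rhs in [7,7])
  i=5: ✓ (rhs at j=8; lhs holds on [5,7])
  i=6: ✗ (no rhs in [9,9])
  i=7: ✗ (no rhs in [10,10])
  i=8: ✗ (no rhs in [11,11])
Positions where it holds: {5} → 1.

1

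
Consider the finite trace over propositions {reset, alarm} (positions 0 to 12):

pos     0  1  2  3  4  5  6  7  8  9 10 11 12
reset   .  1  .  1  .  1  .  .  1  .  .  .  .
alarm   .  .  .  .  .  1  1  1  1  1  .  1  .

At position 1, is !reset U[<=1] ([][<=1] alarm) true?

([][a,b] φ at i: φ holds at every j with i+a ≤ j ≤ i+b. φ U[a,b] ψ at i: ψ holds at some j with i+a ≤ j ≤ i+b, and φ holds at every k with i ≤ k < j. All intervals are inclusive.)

False

Need some j in [1,2] with [][<=1] alarm, and !reset at every k in [1,j-1].
  j=1: [][<=1] alarm — fails at 1.
  j=2: [][<=1] alarm — fails at 2.
No j in the window works → until fails.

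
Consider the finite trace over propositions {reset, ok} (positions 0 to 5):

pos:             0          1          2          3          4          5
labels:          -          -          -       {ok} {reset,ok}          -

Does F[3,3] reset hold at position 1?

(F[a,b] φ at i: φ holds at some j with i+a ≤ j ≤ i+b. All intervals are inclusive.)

Check reset at each j in [4,4]:
  j=4: true
Found at j=4 → formula holds.

Yes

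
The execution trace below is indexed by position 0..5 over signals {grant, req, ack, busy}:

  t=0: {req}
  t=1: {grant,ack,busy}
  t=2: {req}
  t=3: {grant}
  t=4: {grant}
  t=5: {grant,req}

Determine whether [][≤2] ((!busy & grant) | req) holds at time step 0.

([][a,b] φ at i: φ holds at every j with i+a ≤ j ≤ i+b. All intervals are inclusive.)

Check ((!busy & grant) | req) at every j in [0,2]:
  j=0: true
  j=1: false
  j=2: true
Fails at j=1 → formula fails.

No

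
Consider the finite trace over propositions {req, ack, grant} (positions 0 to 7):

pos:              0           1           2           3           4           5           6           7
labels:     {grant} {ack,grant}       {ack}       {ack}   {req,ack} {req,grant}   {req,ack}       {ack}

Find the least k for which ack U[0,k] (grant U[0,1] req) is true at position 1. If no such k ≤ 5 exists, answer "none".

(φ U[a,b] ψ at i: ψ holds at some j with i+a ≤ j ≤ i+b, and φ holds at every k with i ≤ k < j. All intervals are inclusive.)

Need earliest j ≥ 1 with (grant U[0,1] req), and ack at every k in [1,j-1].
  j=1: rhs fails.
  j=2: rhs fails.
  j=3: rhs fails.
  j=4: rhs holds; lhs holds on [1,3]. k = 3.

3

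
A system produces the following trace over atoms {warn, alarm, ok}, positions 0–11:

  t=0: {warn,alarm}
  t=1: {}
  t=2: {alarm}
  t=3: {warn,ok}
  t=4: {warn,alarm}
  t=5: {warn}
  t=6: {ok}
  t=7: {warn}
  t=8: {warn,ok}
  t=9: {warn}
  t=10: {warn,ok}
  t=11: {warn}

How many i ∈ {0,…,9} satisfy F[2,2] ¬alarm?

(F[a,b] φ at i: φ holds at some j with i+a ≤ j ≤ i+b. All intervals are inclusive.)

Evaluate at each i in [0,9]:
  i=0: ✗ (none in [2,2])
  i=1: ✓ (witness j=3)
  i=2: ✗ (none in [4,4])
  i=3: ✓ (witness j=5)
  i=4: ✓ (witness j=6)
  i=5: ✓ (witness j=7)
  i=6: ✓ (witness j=8)
  i=7: ✓ (witness j=9)
  i=8: ✓ (witness j=10)
  i=9: ✓ (witness j=11)
Positions where it holds: {1, 3, 4, 5, 6, 7, 8, 9} → 8.

8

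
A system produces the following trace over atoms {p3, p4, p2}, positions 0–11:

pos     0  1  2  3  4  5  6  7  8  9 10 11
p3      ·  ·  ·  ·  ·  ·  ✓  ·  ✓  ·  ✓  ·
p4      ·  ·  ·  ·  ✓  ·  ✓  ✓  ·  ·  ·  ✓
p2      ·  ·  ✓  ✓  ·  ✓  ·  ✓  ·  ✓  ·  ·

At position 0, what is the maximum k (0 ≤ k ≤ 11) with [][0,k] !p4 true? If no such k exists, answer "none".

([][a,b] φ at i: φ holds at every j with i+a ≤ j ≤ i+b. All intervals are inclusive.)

3

!p4 must hold from j=0 onward; find where it first fails.
  j=0: holds
  j=1: holds
  j=2: holds
  j=3: holds
  j=4: fails
Holds on [0,3], so largest k = 3.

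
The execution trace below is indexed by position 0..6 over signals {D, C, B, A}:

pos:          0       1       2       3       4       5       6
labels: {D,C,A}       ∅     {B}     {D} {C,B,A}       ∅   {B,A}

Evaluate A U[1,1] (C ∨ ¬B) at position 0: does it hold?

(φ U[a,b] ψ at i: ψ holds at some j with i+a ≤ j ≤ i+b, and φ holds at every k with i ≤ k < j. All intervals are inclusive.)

True

Need some j in [1,1] with (C ∨ ¬B), and A at every k in [0,j-1].
  j=1: (C ∨ ¬B) holds; A holds at every k in [0,0] → satisfied.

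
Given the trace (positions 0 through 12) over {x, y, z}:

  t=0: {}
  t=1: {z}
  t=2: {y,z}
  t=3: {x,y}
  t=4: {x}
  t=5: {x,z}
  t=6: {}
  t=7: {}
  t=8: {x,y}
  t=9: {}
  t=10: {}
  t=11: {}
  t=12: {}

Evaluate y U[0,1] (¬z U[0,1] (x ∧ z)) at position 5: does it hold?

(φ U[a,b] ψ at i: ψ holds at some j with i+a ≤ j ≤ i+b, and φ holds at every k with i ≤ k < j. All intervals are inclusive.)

Need some j in [5,6] with (¬z U[0,1] (x ∧ z)), and y at every k in [5,j-1].
  j=5: (¬z U[0,1] (x ∧ z)) holds; no prefix to check → satisfied.

Holds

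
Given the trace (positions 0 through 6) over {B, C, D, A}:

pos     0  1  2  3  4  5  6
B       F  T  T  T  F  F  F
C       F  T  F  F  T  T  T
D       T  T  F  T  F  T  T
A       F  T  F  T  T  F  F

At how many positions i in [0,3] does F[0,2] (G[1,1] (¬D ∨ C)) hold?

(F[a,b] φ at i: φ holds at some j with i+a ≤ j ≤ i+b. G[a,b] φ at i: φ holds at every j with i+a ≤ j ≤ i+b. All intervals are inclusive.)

4

Evaluate at each i in [0,3]:
  i=0: ✓ (witness j=0)
  i=1: ✓ (witness j=1)
  i=2: ✓ (witness j=3)
  i=3: ✓ (witness j=3)
Positions where it holds: {0, 1, 2, 3} → 4.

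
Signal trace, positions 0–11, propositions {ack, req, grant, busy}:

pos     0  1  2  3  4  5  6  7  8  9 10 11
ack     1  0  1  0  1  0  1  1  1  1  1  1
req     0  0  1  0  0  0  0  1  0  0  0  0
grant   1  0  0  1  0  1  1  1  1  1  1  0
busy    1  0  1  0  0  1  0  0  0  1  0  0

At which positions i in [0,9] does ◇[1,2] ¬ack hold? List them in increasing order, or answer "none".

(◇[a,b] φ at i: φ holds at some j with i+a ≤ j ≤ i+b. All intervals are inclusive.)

0, 1, 2, 3, 4

Evaluate at each i in [0,9]:
  i=0: ✓ (witness j=1)
  i=1: ✓ (witness j=3)
  i=2: ✓ (witness j=3)
  i=3: ✓ (witness j=5)
  i=4: ✓ (witness j=5)
  i=5: ✗ (none in [6,7])
  i=6: ✗ (none in [7,8])
  i=7: ✗ (none in [8,9])
  i=8: ✗ (none in [9,10])
  i=9: ✗ (none in [10,11])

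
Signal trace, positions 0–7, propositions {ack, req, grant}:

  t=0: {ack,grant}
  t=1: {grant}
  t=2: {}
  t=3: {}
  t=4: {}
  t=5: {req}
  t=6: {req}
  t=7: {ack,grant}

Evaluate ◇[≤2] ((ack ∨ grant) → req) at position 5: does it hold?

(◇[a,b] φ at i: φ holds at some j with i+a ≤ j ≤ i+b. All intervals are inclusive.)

Check ((ack ∨ grant) → req) at each j in [5,7]:
  j=5: true
  j=6: true
  j=7: false
Found at j=5 → formula holds.

Holds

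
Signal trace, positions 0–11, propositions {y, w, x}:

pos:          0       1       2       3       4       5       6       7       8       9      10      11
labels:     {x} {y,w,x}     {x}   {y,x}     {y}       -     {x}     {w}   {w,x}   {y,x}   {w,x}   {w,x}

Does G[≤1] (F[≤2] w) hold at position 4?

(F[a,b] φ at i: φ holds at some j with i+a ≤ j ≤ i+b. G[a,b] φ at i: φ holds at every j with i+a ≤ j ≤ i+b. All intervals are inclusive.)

Does not hold

Check F[≤2] w at every j in [4,5]:
  j=4: fails (none in [4,6])
  j=5: holds (witness at 7)
Fails at j=4 → formula fails.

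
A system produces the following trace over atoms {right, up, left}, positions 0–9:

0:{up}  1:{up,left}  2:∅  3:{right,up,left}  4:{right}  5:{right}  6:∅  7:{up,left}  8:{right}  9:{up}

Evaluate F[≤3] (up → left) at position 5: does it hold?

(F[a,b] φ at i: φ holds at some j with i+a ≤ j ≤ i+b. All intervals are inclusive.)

Check (up → left) at each j in [5,8]:
  j=5: true
  j=6: true
  j=7: true
  j=8: true
Found at j=5 → formula holds.

True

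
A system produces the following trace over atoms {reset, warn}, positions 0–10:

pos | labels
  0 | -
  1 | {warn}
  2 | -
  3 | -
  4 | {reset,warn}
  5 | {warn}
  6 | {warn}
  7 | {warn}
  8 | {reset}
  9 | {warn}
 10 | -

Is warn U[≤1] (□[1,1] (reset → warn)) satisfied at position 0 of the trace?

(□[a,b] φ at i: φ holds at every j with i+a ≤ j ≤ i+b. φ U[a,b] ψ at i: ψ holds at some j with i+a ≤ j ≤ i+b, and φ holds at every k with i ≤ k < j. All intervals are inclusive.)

Yes

Need some j in [0,1] with □[1,1] (reset → warn), and warn at every k in [0,j-1].
  j=0: □[1,1] (reset → warn) holds; no prefix to check → satisfied.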